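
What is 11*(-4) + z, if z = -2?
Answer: -46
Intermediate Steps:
11*(-4) + z = 11*(-4) - 2 = -44 - 2 = -46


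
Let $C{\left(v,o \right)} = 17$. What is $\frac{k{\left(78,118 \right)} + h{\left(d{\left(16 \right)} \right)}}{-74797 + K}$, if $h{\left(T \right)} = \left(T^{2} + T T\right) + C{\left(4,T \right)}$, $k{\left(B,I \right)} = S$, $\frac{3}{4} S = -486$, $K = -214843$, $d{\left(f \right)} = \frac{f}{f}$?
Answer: $\frac{629}{289640} \approx 0.0021717$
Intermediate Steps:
$d{\left(f \right)} = 1$
$S = -648$ ($S = \frac{4}{3} \left(-486\right) = -648$)
$k{\left(B,I \right)} = -648$
$h{\left(T \right)} = 17 + 2 T^{2}$ ($h{\left(T \right)} = \left(T^{2} + T T\right) + 17 = \left(T^{2} + T^{2}\right) + 17 = 2 T^{2} + 17 = 17 + 2 T^{2}$)
$\frac{k{\left(78,118 \right)} + h{\left(d{\left(16 \right)} \right)}}{-74797 + K} = \frac{-648 + \left(17 + 2 \cdot 1^{2}\right)}{-74797 - 214843} = \frac{-648 + \left(17 + 2 \cdot 1\right)}{-289640} = \left(-648 + \left(17 + 2\right)\right) \left(- \frac{1}{289640}\right) = \left(-648 + 19\right) \left(- \frac{1}{289640}\right) = \left(-629\right) \left(- \frac{1}{289640}\right) = \frac{629}{289640}$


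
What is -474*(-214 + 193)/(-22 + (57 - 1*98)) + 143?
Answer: -15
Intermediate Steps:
-474*(-214 + 193)/(-22 + (57 - 1*98)) + 143 = -(-9954)/(-22 + (57 - 98)) + 143 = -(-9954)/(-22 - 41) + 143 = -(-9954)/(-63) + 143 = -(-9954)*(-1)/63 + 143 = -474*⅓ + 143 = -158 + 143 = -15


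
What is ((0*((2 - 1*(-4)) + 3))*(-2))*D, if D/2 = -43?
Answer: 0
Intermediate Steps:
D = -86 (D = 2*(-43) = -86)
((0*((2 - 1*(-4)) + 3))*(-2))*D = ((0*((2 - 1*(-4)) + 3))*(-2))*(-86) = ((0*((2 + 4) + 3))*(-2))*(-86) = ((0*(6 + 3))*(-2))*(-86) = ((0*9)*(-2))*(-86) = (0*(-2))*(-86) = 0*(-86) = 0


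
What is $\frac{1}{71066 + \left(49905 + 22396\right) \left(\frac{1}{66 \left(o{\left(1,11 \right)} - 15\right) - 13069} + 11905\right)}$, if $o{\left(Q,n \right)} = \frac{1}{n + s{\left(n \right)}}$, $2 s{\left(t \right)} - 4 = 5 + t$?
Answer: $\frac{98391}{84696396110054} \approx 1.1617 \cdot 10^{-9}$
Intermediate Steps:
$s{\left(t \right)} = \frac{9}{2} + \frac{t}{2}$ ($s{\left(t \right)} = 2 + \frac{5 + t}{2} = 2 + \left(\frac{5}{2} + \frac{t}{2}\right) = \frac{9}{2} + \frac{t}{2}$)
$o{\left(Q,n \right)} = \frac{1}{\frac{9}{2} + \frac{3 n}{2}}$ ($o{\left(Q,n \right)} = \frac{1}{n + \left(\frac{9}{2} + \frac{n}{2}\right)} = \frac{1}{\frac{9}{2} + \frac{3 n}{2}}$)
$\frac{1}{71066 + \left(49905 + 22396\right) \left(\frac{1}{66 \left(o{\left(1,11 \right)} - 15\right) - 13069} + 11905\right)} = \frac{1}{71066 + \left(49905 + 22396\right) \left(\frac{1}{66 \left(\frac{2}{3 \left(3 + 11\right)} - 15\right) - 13069} + 11905\right)} = \frac{1}{71066 + 72301 \left(\frac{1}{66 \left(\frac{2}{3 \cdot 14} - 15\right) - 13069} + 11905\right)} = \frac{1}{71066 + 72301 \left(\frac{1}{66 \left(\frac{2}{3} \cdot \frac{1}{14} - 15\right) - 13069} + 11905\right)} = \frac{1}{71066 + 72301 \left(\frac{1}{66 \left(\frac{1}{21} - 15\right) - 13069} + 11905\right)} = \frac{1}{71066 + 72301 \left(\frac{1}{66 \left(- \frac{314}{21}\right) - 13069} + 11905\right)} = \frac{1}{71066 + 72301 \left(\frac{1}{- \frac{6908}{7} - 13069} + 11905\right)} = \frac{1}{71066 + 72301 \left(\frac{1}{- \frac{98391}{7}} + 11905\right)} = \frac{1}{71066 + 72301 \left(- \frac{7}{98391} + 11905\right)} = \frac{1}{71066 + 72301 \cdot \frac{1171344848}{98391}} = \frac{1}{71066 + \frac{84689403855248}{98391}} = \frac{1}{\frac{84696396110054}{98391}} = \frac{98391}{84696396110054}$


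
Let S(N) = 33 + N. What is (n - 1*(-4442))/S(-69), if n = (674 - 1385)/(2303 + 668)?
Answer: -13196471/106956 ≈ -123.38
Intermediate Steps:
n = -711/2971 ≈ -0.23931
(n - 1*(-4442))/S(-69) = (-711/2971 - 1*(-4442))/(33 - 69) = (-711/2971 + 4442)/(-36) = (13196471/2971)*(-1/36) = -13196471/106956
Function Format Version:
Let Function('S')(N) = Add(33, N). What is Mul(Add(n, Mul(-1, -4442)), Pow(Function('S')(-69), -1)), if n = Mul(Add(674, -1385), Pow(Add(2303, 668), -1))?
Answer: Rational(-13196471, 106956) ≈ -123.38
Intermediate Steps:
n = Rational(-711, 2971) (n = Mul(-711, Pow(2971, -1)) = Mul(-711, Rational(1, 2971)) = Rational(-711, 2971) ≈ -0.23931)
Mul(Add(n, Mul(-1, -4442)), Pow(Function('S')(-69), -1)) = Mul(Add(Rational(-711, 2971), Mul(-1, -4442)), Pow(Add(33, -69), -1)) = Mul(Add(Rational(-711, 2971), 4442), Pow(-36, -1)) = Mul(Rational(13196471, 2971), Rational(-1, 36)) = Rational(-13196471, 106956)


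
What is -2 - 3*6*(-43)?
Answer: 772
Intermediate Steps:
-2 - 3*6*(-43) = -2 - 18*(-43) = -2 + 774 = 772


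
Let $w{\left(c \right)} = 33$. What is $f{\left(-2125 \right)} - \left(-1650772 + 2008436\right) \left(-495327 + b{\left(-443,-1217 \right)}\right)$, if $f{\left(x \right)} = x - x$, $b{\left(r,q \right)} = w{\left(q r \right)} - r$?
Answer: $176990388064$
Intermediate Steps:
$b{\left(r,q \right)} = 33 - r$
$f{\left(x \right)} = 0$
$f{\left(-2125 \right)} - \left(-1650772 + 2008436\right) \left(-495327 + b{\left(-443,-1217 \right)}\right) = 0 - \left(-1650772 + 2008436\right) \left(-495327 + \left(33 - -443\right)\right) = 0 - 357664 \left(-495327 + \left(33 + 443\right)\right) = 0 - 357664 \left(-495327 + 476\right) = 0 - 357664 \left(-494851\right) = 0 - -176990388064 = 0 + 176990388064 = 176990388064$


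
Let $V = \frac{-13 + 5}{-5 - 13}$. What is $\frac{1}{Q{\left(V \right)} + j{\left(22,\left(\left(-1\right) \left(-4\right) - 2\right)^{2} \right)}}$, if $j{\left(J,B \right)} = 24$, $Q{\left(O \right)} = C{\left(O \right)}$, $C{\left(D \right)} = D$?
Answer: $\frac{9}{220} \approx 0.040909$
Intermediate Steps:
$V = \frac{4}{9}$ ($V = - \frac{8}{-18} = \left(-8\right) \left(- \frac{1}{18}\right) = \frac{4}{9} \approx 0.44444$)
$Q{\left(O \right)} = O$
$\frac{1}{Q{\left(V \right)} + j{\left(22,\left(\left(-1\right) \left(-4\right) - 2\right)^{2} \right)}} = \frac{1}{\frac{4}{9} + 24} = \frac{1}{\frac{220}{9}} = \frac{9}{220}$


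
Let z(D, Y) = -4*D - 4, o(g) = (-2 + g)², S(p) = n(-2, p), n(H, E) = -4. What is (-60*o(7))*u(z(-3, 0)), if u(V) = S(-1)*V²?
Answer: 384000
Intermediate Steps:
S(p) = -4
z(D, Y) = -4 - 4*D
u(V) = -4*V²
(-60*o(7))*u(z(-3, 0)) = (-60*(-2 + 7)²)*(-4*(-4 - 4*(-3))²) = (-60*5²)*(-4*(-4 + 12)²) = (-60*25)*(-4*8²) = -(-6000)*64 = -1500*(-256) = 384000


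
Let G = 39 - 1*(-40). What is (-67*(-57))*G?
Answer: 301701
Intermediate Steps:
G = 79 (G = 39 + 40 = 79)
(-67*(-57))*G = -67*(-57)*79 = 3819*79 = 301701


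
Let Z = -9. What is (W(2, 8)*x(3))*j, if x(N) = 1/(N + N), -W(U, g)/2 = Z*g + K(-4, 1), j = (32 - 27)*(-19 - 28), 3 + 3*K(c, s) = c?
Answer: -52405/9 ≈ -5822.8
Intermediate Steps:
K(c, s) = -1 + c/3
j = -235 (j = 5*(-47) = -235)
W(U, g) = 14/3 + 18*g (W(U, g) = -2*(-9*g + (-1 + (⅓)*(-4))) = -2*(-9*g + (-1 - 4/3)) = -2*(-9*g - 7/3) = -2*(-7/3 - 9*g) = 14/3 + 18*g)
x(N) = 1/(2*N)
(W(2, 8)*x(3))*j = ((14/3 + 18*8)*((½)/3))*(-235) = ((14/3 + 144)*((½)*(⅓)))*(-235) = ((446/3)*(⅙))*(-235) = (223/9)*(-235) = -52405/9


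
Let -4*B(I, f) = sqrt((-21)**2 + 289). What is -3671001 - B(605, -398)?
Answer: -3671001 + sqrt(730)/4 ≈ -3.6710e+6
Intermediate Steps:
B(I, f) = -sqrt(730)/4 (B(I, f) = -sqrt((-21)**2 + 289)/4 = -sqrt(441 + 289)/4 = -sqrt(730)/4)
-3671001 - B(605, -398) = -3671001 - (-1)*sqrt(730)/4 = -3671001 + sqrt(730)/4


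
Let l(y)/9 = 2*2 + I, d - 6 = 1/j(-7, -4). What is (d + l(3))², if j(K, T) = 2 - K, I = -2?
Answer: 47089/81 ≈ 581.35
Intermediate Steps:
d = 55/9 (d = 6 + 1/(2 - 1*(-7)) = 6 + 1/(2 + 7) = 6 + 1/9 = 6 + ⅑ = 55/9 ≈ 6.1111)
l(y) = 18 (l(y) = 9*(2*2 - 2) = 9*(4 - 2) = 9*2 = 18)
(d + l(3))² = (55/9 + 18)² = (217/9)² = 47089/81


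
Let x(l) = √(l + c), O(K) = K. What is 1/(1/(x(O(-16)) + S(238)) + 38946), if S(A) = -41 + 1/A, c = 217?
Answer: 816050584541/31781883455778688 + 14161*√201/31781883455778688 ≈ 2.5677e-5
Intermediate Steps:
x(l) = √(217 + l) (x(l) = √(l + 217) = √(217 + l))
1/(1/(x(O(-16)) + S(238)) + 38946) = 1/(1/(√(217 - 16) + (-41 + 1/238)) + 38946) = 1/(1/(√201 + (-41 + 1/238)) + 38946) = 1/(1/(√201 - 9757/238) + 38946) = 1/(1/(-9757/238 + √201) + 38946) = 1/(38946 + 1/(-9757/238 + √201))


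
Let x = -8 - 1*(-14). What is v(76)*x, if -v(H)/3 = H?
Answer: -1368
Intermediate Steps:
v(H) = -3*H
x = 6 (x = -8 + 14 = 6)
v(76)*x = -3*76*6 = -228*6 = -1368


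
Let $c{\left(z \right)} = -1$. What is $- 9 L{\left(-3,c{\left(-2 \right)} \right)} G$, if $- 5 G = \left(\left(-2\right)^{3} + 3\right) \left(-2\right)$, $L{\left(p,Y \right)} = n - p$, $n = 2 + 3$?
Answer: $144$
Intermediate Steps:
$n = 5$
$L{\left(p,Y \right)} = 5 - p$
$G = -2$ ($G = - \frac{\left(\left(-2\right)^{3} + 3\right) \left(-2\right)}{5} = - \frac{\left(-8 + 3\right) \left(-2\right)}{5} = - \frac{\left(-5\right) \left(-2\right)}{5} = \left(- \frac{1}{5}\right) 10 = -2$)
$- 9 L{\left(-3,c{\left(-2 \right)} \right)} G = - 9 \left(5 - -3\right) \left(-2\right) = - 9 \left(5 + 3\right) \left(-2\right) = \left(-9\right) 8 \left(-2\right) = \left(-72\right) \left(-2\right) = 144$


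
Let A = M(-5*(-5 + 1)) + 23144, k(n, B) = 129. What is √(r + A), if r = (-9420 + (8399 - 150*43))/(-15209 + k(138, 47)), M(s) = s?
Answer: 3*√146326514230/7540 ≈ 152.20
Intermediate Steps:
r = 7471/15080 (r = (-9420 + (8399 - 150*43))/(-15209 + 129) = (-9420 + (8399 - 1*6450))/(-15080) = (-9420 + (8399 - 6450))*(-1/15080) = (-9420 + 1949)*(-1/15080) = -7471*(-1/15080) = 7471/15080 ≈ 0.49542)
A = 23164 (A = -5*(-5 + 1) + 23144 = -5*(-4) + 23144 = 20 + 23144 = 23164)
√(r + A) = √(7471/15080 + 23164) = √(349320591/15080) = 3*√146326514230/7540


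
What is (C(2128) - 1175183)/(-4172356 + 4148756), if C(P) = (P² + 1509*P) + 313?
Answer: -3282333/11800 ≈ -278.16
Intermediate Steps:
C(P) = 313 + P² + 1509*P
(C(2128) - 1175183)/(-4172356 + 4148756) = ((313 + 2128² + 1509*2128) - 1175183)/(-4172356 + 4148756) = ((313 + 4528384 + 3211152) - 1175183)/(-23600) = (7739849 - 1175183)*(-1/23600) = 6564666*(-1/23600) = -3282333/11800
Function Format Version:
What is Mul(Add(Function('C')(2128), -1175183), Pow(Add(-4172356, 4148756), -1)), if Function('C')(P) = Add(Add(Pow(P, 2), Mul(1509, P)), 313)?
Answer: Rational(-3282333, 11800) ≈ -278.16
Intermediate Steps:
Function('C')(P) = Add(313, Pow(P, 2), Mul(1509, P))
Mul(Add(Function('C')(2128), -1175183), Pow(Add(-4172356, 4148756), -1)) = Mul(Add(Add(313, Pow(2128, 2), Mul(1509, 2128)), -1175183), Pow(Add(-4172356, 4148756), -1)) = Mul(Add(Add(313, 4528384, 3211152), -1175183), Pow(-23600, -1)) = Mul(Add(7739849, -1175183), Rational(-1, 23600)) = Mul(6564666, Rational(-1, 23600)) = Rational(-3282333, 11800)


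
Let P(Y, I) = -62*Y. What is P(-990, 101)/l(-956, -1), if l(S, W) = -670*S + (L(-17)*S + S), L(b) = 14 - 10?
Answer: 3069/31787 ≈ 0.096549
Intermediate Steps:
L(b) = 4
l(S, W) = -665*S (l(S, W) = -670*S + (4*S + S) = -670*S + 5*S = -665*S)
P(-990, 101)/l(-956, -1) = (-62*(-990))/((-665*(-956))) = 61380/635740 = 61380*(1/635740) = 3069/31787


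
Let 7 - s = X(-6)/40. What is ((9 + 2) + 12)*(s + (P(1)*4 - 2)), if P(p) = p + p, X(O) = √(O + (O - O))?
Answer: 299 - 23*I*√6/40 ≈ 299.0 - 1.4085*I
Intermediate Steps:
X(O) = √O (X(O) = √(O + 0) = √O)
P(p) = 2*p
s = 7 - I*√6/40 (s = 7 - √(-6)/40 = 7 - I*√6/40 ≈ 7.0 - 0.061237*I)
((9 + 2) + 12)*(s + (P(1)*4 - 2)) = ((9 + 2) + 12)*((7 - I*√6/40) + ((2*1)*4 - 2)) = (11 + 12)*((7 - I*√6/40) + (2*4 - 2)) = 23*((7 - I*√6/40) + (8 - 2)) = 23*((7 - I*√6/40) + 6) = 23*(13 - I*√6/40) = 299 - 23*I*√6/40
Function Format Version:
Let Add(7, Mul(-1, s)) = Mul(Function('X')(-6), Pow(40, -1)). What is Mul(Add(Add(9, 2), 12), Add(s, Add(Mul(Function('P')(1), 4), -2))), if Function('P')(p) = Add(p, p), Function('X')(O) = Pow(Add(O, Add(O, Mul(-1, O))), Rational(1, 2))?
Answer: Add(299, Mul(Rational(-23, 40), I, Pow(6, Rational(1, 2)))) ≈ Add(299.00, Mul(-1.4085, I))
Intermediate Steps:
Function('X')(O) = Pow(O, Rational(1, 2)) (Function('X')(O) = Pow(Add(O, 0), Rational(1, 2)) = Pow(O, Rational(1, 2)))
Function('P')(p) = Mul(2, p)
s = Add(7, Mul(Rational(-1, 40), I, Pow(6, Rational(1, 2)))) (s = Add(7, Mul(-1, Mul(Pow(-6, Rational(1, 2)), Pow(40, -1)))) = Add(7, Mul(-1, Mul(Mul(I, Pow(6, Rational(1, 2))), Rational(1, 40)))) = Add(7, Mul(-1, Mul(Rational(1, 40), I, Pow(6, Rational(1, 2))))) = Add(7, Mul(Rational(-1, 40), I, Pow(6, Rational(1, 2)))) ≈ Add(7.0000, Mul(-0.061237, I)))
Mul(Add(Add(9, 2), 12), Add(s, Add(Mul(Function('P')(1), 4), -2))) = Mul(Add(Add(9, 2), 12), Add(Add(7, Mul(Rational(-1, 40), I, Pow(6, Rational(1, 2)))), Add(Mul(Mul(2, 1), 4), -2))) = Mul(Add(11, 12), Add(Add(7, Mul(Rational(-1, 40), I, Pow(6, Rational(1, 2)))), Add(Mul(2, 4), -2))) = Mul(23, Add(Add(7, Mul(Rational(-1, 40), I, Pow(6, Rational(1, 2)))), Add(8, -2))) = Mul(23, Add(Add(7, Mul(Rational(-1, 40), I, Pow(6, Rational(1, 2)))), 6)) = Mul(23, Add(13, Mul(Rational(-1, 40), I, Pow(6, Rational(1, 2))))) = Add(299, Mul(Rational(-23, 40), I, Pow(6, Rational(1, 2))))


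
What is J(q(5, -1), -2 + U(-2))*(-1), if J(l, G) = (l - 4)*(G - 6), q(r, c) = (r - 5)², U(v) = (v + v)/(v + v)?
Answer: -28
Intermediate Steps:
U(v) = 1 (U(v) = (2*v)/((2*v)) = (2*v)*(1/(2*v)) = 1)
q(r, c) = (-5 + r)²
J(l, G) = (-6 + G)*(-4 + l) (J(l, G) = (-4 + l)*(-6 + G) = (-6 + G)*(-4 + l))
J(q(5, -1), -2 + U(-2))*(-1) = (24 - 6*(-5 + 5)² - 4*(-2 + 1) + (-2 + 1)*(-5 + 5)²)*(-1) = (24 - 6*0² - 4*(-1) - 1*0²)*(-1) = (24 - 6*0 + 4 - 1*0)*(-1) = (24 + 0 + 4 + 0)*(-1) = 28*(-1) = -28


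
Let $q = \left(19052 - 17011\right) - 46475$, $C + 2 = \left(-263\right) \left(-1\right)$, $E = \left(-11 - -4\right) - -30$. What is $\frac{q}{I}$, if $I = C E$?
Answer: $- \frac{44434}{6003} \approx -7.402$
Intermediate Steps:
$E = 23$ ($E = \left(-11 + 4\right) + 30 = -7 + 30 = 23$)
$C = 261$ ($C = -2 - -263 = -2 + 263 = 261$)
$q = -44434$ ($q = 2041 - 46475 = -44434$)
$I = 6003$ ($I = 261 \cdot 23 = 6003$)
$\frac{q}{I} = - \frac{44434}{6003}$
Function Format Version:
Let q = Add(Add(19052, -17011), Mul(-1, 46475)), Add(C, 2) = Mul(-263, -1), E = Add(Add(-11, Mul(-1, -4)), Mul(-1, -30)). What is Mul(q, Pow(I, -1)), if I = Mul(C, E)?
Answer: Rational(-44434, 6003) ≈ -7.4020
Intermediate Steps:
E = 23 (E = Add(Add(-11, 4), 30) = Add(-7, 30) = 23)
C = 261 (C = Add(-2, Mul(-263, -1)) = Add(-2, 263) = 261)
q = -44434 (q = Add(2041, -46475) = -44434)
I = 6003 (I = Mul(261, 23) = 6003)
Mul(q, Pow(I, -1)) = Mul(-44434, Pow(6003, -1)) = Mul(-44434, Rational(1, 6003)) = Rational(-44434, 6003)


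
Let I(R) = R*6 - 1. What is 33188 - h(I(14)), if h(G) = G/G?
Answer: 33187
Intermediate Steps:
I(R) = -1 + 6*R (I(R) = 6*R - 1 = -1 + 6*R)
h(G) = 1
33188 - h(I(14)) = 33188 - 1*1 = 33188 - 1 = 33187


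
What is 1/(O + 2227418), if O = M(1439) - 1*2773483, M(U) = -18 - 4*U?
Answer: -1/551839 ≈ -1.8121e-6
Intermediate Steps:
O = -2779257 (O = (-18 - 4*1439) - 1*2773483 = (-18 - 5756) - 2773483 = -5774 - 2773483 = -2779257)
1/(O + 2227418) = 1/(-2779257 + 2227418) = 1/(-551839) = -1/551839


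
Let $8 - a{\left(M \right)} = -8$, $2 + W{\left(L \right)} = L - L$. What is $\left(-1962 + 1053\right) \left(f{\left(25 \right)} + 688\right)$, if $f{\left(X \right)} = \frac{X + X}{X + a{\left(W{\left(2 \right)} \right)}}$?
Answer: $- \frac{25686522}{41} \approx -6.265 \cdot 10^{5}$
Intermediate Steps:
$W{\left(L \right)} = -2$ ($W{\left(L \right)} = -2 + \left(L - L\right) = -2 + 0 = -2$)
$a{\left(M \right)} = 16$ ($a{\left(M \right)} = 8 - -8 = 8 + 8 = 16$)
$f{\left(X \right)} = \frac{2 X}{16 + X}$ ($f{\left(X \right)} = \frac{X + X}{X + 16} = \frac{2 X}{16 + X}$)
$\left(-1962 + 1053\right) \left(f{\left(25 \right)} + 688\right) = \left(-1962 + 1053\right) \left(2 \cdot 25 \frac{1}{16 + 25} + 688\right) = - 909 \left(2 \cdot 25 \cdot \frac{1}{41} + 688\right) = - 909 \left(\frac{50}{41} + 688\right) = \left(-909\right) \frac{28258}{41} = - \frac{25686522}{41}$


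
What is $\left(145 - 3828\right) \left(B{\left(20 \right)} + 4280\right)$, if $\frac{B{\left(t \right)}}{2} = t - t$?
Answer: $-15763240$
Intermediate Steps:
$B{\left(t \right)} = 0$ ($B{\left(t \right)} = 2 \left(t - t\right) = 2 \cdot 0 = 0$)
$\left(145 - 3828\right) \left(B{\left(20 \right)} + 4280\right) = \left(145 - 3828\right) \left(0 + 4280\right) = \left(-3683\right) 4280 = -15763240$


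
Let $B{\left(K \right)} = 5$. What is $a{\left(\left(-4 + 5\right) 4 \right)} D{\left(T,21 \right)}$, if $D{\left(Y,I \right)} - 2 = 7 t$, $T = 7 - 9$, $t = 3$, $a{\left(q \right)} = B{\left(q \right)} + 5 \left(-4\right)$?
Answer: $-345$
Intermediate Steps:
$a{\left(q \right)} = -15$ ($a{\left(q \right)} = 5 + 5 \left(-4\right) = 5 - 20 = -15$)
$T = -2$ ($T = 7 - 9 = -2$)
$D{\left(Y,I \right)} = 23$ ($D{\left(Y,I \right)} = 2 + 7 \cdot 3 = 2 + 21 = 23$)
$a{\left(\left(-4 + 5\right) 4 \right)} D{\left(T,21 \right)} = \left(-15\right) 23 = -345$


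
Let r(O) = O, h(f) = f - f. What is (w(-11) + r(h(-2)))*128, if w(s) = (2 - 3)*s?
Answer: 1408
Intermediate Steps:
h(f) = 0
w(s) = -s
(w(-11) + r(h(-2)))*128 = (-1*(-11) + 0)*128 = (11 + 0)*128 = 11*128 = 1408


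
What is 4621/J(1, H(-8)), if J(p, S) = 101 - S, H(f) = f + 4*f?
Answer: 4621/141 ≈ 32.773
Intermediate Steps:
H(f) = 5*f
4621/J(1, H(-8)) = 4621/(101 - 5*(-8)) = 4621/(101 - 1*(-40)) = 4621/(101 + 40) = 4621/141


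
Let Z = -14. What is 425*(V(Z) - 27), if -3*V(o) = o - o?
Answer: -11475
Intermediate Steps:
V(o) = 0 (V(o) = -(o - o)/3 = -⅓*0 = 0)
425*(V(Z) - 27) = 425*(0 - 27) = 425*(-27) = -11475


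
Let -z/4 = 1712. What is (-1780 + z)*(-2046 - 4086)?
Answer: 52906896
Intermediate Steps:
z = -6848 (z = -4*1712 = -6848)
(-1780 + z)*(-2046 - 4086) = (-1780 - 6848)*(-2046 - 4086) = -8628*(-6132) = 52906896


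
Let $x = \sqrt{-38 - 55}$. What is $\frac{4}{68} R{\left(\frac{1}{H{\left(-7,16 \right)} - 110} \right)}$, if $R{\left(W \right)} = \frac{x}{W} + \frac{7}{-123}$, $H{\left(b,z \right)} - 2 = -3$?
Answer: $- \frac{7}{2091} - \frac{111 i \sqrt{93}}{17} \approx -0.0033477 - 62.967 i$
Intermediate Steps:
$H{\left(b,z \right)} = -1$ ($H{\left(b,z \right)} = 2 - 3 = -1$)
$x = i \sqrt{93}$ ($x = \sqrt{-93} = i \sqrt{93} \approx 9.6436 i$)
$R{\left(W \right)} = - \frac{7}{123} + \frac{i \sqrt{93}}{W}$ ($R{\left(W \right)} = \frac{i \sqrt{93}}{W} + \frac{7}{-123} = \frac{i \sqrt{93}}{W} + 7 \left(- \frac{1}{123}\right) = \frac{i \sqrt{93}}{W} - \frac{7}{123} = - \frac{7}{123} + \frac{i \sqrt{93}}{W}$)
$\frac{4}{68} R{\left(\frac{1}{H{\left(-7,16 \right)} - 110} \right)} = \frac{4}{68} \left(- \frac{7}{123} + \frac{i \sqrt{93}}{\frac{1}{-1 - 110}}\right) = 4 \cdot \frac{1}{68} \left(- \frac{7}{123} + \frac{i \sqrt{93}}{\frac{1}{-111}}\right) = \frac{- \frac{7}{123} + \frac{i \sqrt{93}}{- \frac{1}{111}}}{17} = \frac{- \frac{7}{123} + i \sqrt{93} \left(-111\right)}{17} = \frac{- \frac{7}{123} - 111 i \sqrt{93}}{17} = - \frac{7}{2091} - \frac{111 i \sqrt{93}}{17}$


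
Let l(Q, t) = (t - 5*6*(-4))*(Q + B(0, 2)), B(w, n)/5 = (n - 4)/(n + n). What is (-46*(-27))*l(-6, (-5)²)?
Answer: -1530765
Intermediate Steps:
B(w, n) = 5*(-4 + n)/(2*n) (B(w, n) = 5*((n - 4)/(n + n)) = 5*((-4 + n)/((2*n))) = 5*((-4 + n)*(1/(2*n))) = 5*((-4 + n)/(2*n)) = 5*(-4 + n)/(2*n))
l(Q, t) = (120 + t)*(-5/2 + Q) (l(Q, t) = (t - 5*6*(-4))*(Q + (5/2 - 10/2)) = (t - 30*(-4))*(Q + (5/2 - 10*½)) = (t + 120)*(Q + (5/2 - 5)) = (120 + t)*(Q - 5/2) = (120 + t)*(-5/2 + Q))
(-46*(-27))*l(-6, (-5)²) = (-46*(-27))*(-300 + 120*(-6) - 5/2*(-5)² - 6*(-5)²) = 1242*(-300 - 720 - 5/2*25 - 6*25) = 1242*(-300 - 720 - 125/2 - 150) = 1242*(-2465/2) = -1530765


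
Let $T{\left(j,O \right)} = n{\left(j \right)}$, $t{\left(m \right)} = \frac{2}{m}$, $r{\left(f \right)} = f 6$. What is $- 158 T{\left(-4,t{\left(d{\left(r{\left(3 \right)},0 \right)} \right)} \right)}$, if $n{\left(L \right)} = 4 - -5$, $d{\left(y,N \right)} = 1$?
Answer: $-1422$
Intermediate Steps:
$r{\left(f \right)} = 6 f$
$n{\left(L \right)} = 9$ ($n{\left(L \right)} = 4 + 5 = 9$)
$T{\left(j,O \right)} = 9$
$- 158 T{\left(-4,t{\left(d{\left(r{\left(3 \right)},0 \right)} \right)} \right)} = \left(-158\right) 9 = -1422$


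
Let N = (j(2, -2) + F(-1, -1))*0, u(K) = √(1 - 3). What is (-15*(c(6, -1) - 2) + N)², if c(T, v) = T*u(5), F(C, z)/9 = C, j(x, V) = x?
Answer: -15300 - 5400*I*√2 ≈ -15300.0 - 7636.8*I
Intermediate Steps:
u(K) = I*√2 (u(K) = √(-2) = I*√2)
F(C, z) = 9*C
c(T, v) = I*T*√2 (c(T, v) = T*(I*√2) = I*T*√2)
N = 0 (N = (2 + 9*(-1))*0 = (2 - 9)*0 = -7*0 = 0)
(-15*(c(6, -1) - 2) + N)² = (-15*(I*6*√2 - 2) + 0)² = (-15*(6*I*√2 - 2) + 0)² = (-15*(-2 + 6*I*√2) + 0)² = ((30 - 90*I*√2) + 0)² = (30 - 90*I*√2)²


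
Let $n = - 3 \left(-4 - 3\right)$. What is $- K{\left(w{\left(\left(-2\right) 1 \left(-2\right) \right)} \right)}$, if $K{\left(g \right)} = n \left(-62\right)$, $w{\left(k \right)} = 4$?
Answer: $1302$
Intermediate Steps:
$n = 21$ ($n = \left(-3\right) \left(-7\right) = 21$)
$K{\left(g \right)} = -1302$ ($K{\left(g \right)} = 21 \left(-62\right) = -1302$)
$- K{\left(w{\left(\left(-2\right) 1 \left(-2\right) \right)} \right)} = \left(-1\right) \left(-1302\right) = 1302$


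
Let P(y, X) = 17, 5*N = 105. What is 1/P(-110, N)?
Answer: 1/17 ≈ 0.058824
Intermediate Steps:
N = 21 (N = (⅕)*105 = 21)
1/P(-110, N) = 1/17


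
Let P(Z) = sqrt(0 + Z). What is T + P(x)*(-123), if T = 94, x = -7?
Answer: 94 - 123*I*sqrt(7) ≈ 94.0 - 325.43*I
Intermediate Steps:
P(Z) = sqrt(Z)
T + P(x)*(-123) = 94 + sqrt(-7)*(-123) = 94 + (I*sqrt(7))*(-123) = 94 - 123*I*sqrt(7)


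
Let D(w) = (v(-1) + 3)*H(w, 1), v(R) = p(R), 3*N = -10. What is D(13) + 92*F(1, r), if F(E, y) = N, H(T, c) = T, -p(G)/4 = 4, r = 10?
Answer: -1427/3 ≈ -475.67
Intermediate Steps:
p(G) = -16 (p(G) = -4*4 = -16)
N = -10/3 (N = (⅓)*(-10) = -10/3 ≈ -3.3333)
F(E, y) = -10/3
v(R) = -16
D(w) = -13*w (D(w) = (-16 + 3)*w = -13*w)
D(13) + 92*F(1, r) = -13*13 + 92*(-10/3) = -169 - 920/3 = -1427/3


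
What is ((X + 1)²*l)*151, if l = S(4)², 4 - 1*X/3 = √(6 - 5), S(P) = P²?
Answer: 3865600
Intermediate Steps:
X = 9 (X = 12 - 3*√(6 - 5) = 12 - 3*√1 = 12 - 3*1 = 12 - 3 = 9)
l = 256 (l = (4²)² = 16² = 256)
((X + 1)²*l)*151 = ((9 + 1)²*256)*151 = (10²*256)*151 = (100*256)*151 = 25600*151 = 3865600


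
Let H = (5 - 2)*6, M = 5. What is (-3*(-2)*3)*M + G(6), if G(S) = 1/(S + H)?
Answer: 2161/24 ≈ 90.042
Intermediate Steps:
H = 18 (H = 3*6 = 18)
G(S) = 1/(18 + S) (G(S) = 1/(S + 18) = 1/(18 + S))
(-3*(-2)*3)*M + G(6) = (-3*(-2)*3)*5 + 1/(18 + 6) = (6*3)*5 + 1/24 = 18*5 + 1/24 = 90 + 1/24 = 2161/24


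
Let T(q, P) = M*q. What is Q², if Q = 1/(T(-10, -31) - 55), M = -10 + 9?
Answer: 1/2025 ≈ 0.00049383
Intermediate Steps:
M = -1
T(q, P) = -q
Q = -1/45 (Q = 1/(-1*(-10) - 55) = 1/(10 - 55) = 1/(-45) = -1/45 ≈ -0.022222)
Q² = (-1/45)² = 1/2025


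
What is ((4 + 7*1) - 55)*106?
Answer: -4664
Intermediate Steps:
((4 + 7*1) - 55)*106 = ((4 + 7) - 55)*106 = (11 - 55)*106 = -44*106 = -4664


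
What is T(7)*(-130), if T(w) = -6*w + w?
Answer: 4550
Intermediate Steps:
T(w) = -5*w
T(7)*(-130) = -5*7*(-130) = -35*(-130) = 4550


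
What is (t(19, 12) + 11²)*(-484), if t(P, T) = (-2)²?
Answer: -60500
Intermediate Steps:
t(P, T) = 4
(t(19, 12) + 11²)*(-484) = (4 + 11²)*(-484) = (4 + 121)*(-484) = 125*(-484) = -60500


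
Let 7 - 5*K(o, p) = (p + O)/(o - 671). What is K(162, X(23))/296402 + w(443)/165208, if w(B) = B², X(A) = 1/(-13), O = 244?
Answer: 192451617804625/162010567176536 ≈ 1.1879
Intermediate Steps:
X(A) = -1/13
K(o, p) = 7/5 - (244 + p)/(5*(-671 + o)) (K(o, p) = 7/5 - (p + 244)/(5*(o - 671)) = 7/5 - (244 + p)/(5*(-671 + o)))
K(162, X(23))/296402 + w(443)/165208 = ((-4941 - 1*(-1/13) + 7*162)/(5*(-671 + 162)))/296402 + 443²/165208 = ((⅕)*(-4941 + 1/13 + 1134)/(-509))*(1/296402) + 196249*(1/165208) = ((⅕)*(-1/509)*(-49490/13))*(1/296402) + 196249/165208 = (9898/6617)*(1/296402) + 196249/165208 = 4949/980646017 + 196249/165208 = 192451617804625/162010567176536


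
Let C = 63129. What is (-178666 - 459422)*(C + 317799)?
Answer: -243065585664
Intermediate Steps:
(-178666 - 459422)*(C + 317799) = (-178666 - 459422)*(63129 + 317799) = -638088*380928 = -243065585664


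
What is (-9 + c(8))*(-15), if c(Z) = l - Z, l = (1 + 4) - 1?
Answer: 195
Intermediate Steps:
l = 4 (l = 5 - 1 = 4)
c(Z) = 4 - Z
(-9 + c(8))*(-15) = (-9 + (4 - 1*8))*(-15) = (-9 + (4 - 8))*(-15) = (-9 - 4)*(-15) = -13*(-15) = 195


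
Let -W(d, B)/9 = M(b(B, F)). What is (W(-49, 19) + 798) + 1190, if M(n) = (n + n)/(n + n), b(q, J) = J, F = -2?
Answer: 1979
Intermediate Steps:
M(n) = 1 (M(n) = (2*n)/((2*n)) = (2*n)*(1/(2*n)) = 1)
W(d, B) = -9 (W(d, B) = -9*1 = -9)
(W(-49, 19) + 798) + 1190 = (-9 + 798) + 1190 = 789 + 1190 = 1979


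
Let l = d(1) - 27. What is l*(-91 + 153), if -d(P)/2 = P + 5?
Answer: -2418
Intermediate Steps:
d(P) = -10 - 2*P (d(P) = -2*(P + 5) = -2*(5 + P) = -10 - 2*P)
l = -39 (l = (-10 - 2*1) - 27 = (-10 - 2) - 27 = -12 - 27 = -39)
l*(-91 + 153) = -39*(-91 + 153) = -39*62 = -2418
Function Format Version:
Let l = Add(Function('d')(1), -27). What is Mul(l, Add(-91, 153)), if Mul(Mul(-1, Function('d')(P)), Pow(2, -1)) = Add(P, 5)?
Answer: -2418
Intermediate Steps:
Function('d')(P) = Add(-10, Mul(-2, P)) (Function('d')(P) = Mul(-2, Add(P, 5)) = Mul(-2, Add(5, P)) = Add(-10, Mul(-2, P)))
l = -39 (l = Add(Add(-10, Mul(-2, 1)), -27) = Add(Add(-10, -2), -27) = Add(-12, -27) = -39)
Mul(l, Add(-91, 153)) = Mul(-39, Add(-91, 153)) = Mul(-39, 62) = -2418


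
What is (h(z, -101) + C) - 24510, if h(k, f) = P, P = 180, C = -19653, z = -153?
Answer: -43983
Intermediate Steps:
h(k, f) = 180
(h(z, -101) + C) - 24510 = (180 - 19653) - 24510 = -19473 - 24510 = -43983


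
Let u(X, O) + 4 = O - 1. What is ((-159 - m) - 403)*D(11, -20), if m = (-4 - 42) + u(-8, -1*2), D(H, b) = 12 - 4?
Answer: -4072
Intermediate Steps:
D(H, b) = 8
u(X, O) = -5 + O (u(X, O) = -4 + (O - 1) = -4 + (-1 + O) = -5 + O)
m = -53 (m = (-4 - 42) + (-5 - 1*2) = -46 + (-5 - 2) = -46 - 7 = -53)
((-159 - m) - 403)*D(11, -20) = ((-159 - 1*(-53)) - 403)*8 = ((-159 + 53) - 403)*8 = (-106 - 403)*8 = -509*8 = -4072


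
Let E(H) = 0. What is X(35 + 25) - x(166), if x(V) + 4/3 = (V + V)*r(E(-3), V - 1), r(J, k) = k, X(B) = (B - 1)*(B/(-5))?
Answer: -166460/3 ≈ -55487.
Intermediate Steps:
X(B) = -B*(-1 + B)/5 (X(B) = (-1 + B)*(B*(-⅕)) = (-1 + B)*(-B/5) = -B*(-1 + B)/5)
x(V) = -4/3 + 2*V*(-1 + V) (x(V) = -4/3 + (V + V)*(V - 1) = -4/3 + (2*V)*(-1 + V) = -4/3 + 2*V*(-1 + V))
X(35 + 25) - x(166) = (35 + 25)*(1 - (35 + 25))/5 - (-4/3 + 2*166*(-1 + 166)) = (⅕)*60*(1 - 1*60) - (-4/3 + 2*166*165) = (⅕)*60*(1 - 60) - (-4/3 + 54780) = (⅕)*60*(-59) - 1*164336/3 = -708 - 164336/3 = -166460/3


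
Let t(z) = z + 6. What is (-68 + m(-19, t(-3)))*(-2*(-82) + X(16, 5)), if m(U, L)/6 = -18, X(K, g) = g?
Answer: -29744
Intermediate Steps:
t(z) = 6 + z
m(U, L) = -108 (m(U, L) = 6*(-18) = -108)
(-68 + m(-19, t(-3)))*(-2*(-82) + X(16, 5)) = (-68 - 108)*(-2*(-82) + 5) = -176*(164 + 5) = -176*169 = -29744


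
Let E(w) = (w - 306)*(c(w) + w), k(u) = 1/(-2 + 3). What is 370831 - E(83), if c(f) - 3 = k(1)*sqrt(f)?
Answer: 390009 + 223*sqrt(83) ≈ 3.9204e+5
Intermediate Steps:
k(u) = 1 (k(u) = 1/1 = 1)
c(f) = 3 + sqrt(f) (c(f) = 3 + 1*sqrt(f) = 3 + sqrt(f))
E(w) = (-306 + w)*(3 + w + sqrt(w)) (E(w) = (w - 306)*((3 + sqrt(w)) + w) = (-306 + w)*(3 + w + sqrt(w)))
370831 - E(83) = 370831 - (-918 + 83**2 + 83**(3/2) - 306*sqrt(83) - 303*83) = 370831 - (-918 + 6889 + 83*sqrt(83) - 306*sqrt(83) - 25149) = 370831 - (-19178 - 223*sqrt(83)) = 370831 + (19178 + 223*sqrt(83)) = 390009 + 223*sqrt(83)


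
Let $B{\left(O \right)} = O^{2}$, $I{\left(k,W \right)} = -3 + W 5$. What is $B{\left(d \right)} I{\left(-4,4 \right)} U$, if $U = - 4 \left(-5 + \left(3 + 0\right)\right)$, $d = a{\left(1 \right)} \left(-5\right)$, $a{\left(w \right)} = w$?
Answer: $3400$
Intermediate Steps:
$I{\left(k,W \right)} = -3 + 5 W$
$d = -5$ ($d = 1 \left(-5\right) = -5$)
$U = 8$ ($U = - 4 \left(-5 + 3\right) = \left(-4\right) \left(-2\right) = 8$)
$B{\left(d \right)} I{\left(-4,4 \right)} U = \left(-5\right)^{2} \left(-3 + 5 \cdot 4\right) 8 = 25 \left(-3 + 20\right) 8 = 25 \cdot 17 \cdot 8 = 425 \cdot 8 = 3400$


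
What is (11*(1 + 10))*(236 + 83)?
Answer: 38599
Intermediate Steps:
(11*(1 + 10))*(236 + 83) = (11*11)*319 = 121*319 = 38599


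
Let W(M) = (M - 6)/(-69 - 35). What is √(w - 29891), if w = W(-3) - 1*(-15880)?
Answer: I*√37885510/52 ≈ 118.37*I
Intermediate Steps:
W(M) = 3/52 - M/104 (W(M) = (-6 + M)/(-104) = (-6 + M)*(-1/104) = 3/52 - M/104)
w = 1651529/104 (w = (3/52 - 1/104*(-3)) - 1*(-15880) = (3/52 + 3/104) + 15880 = 9/104 + 15880 = 1651529/104 ≈ 15880.)
√(w - 29891) = √(1651529/104 - 29891) = √(-1457135/104) = I*√37885510/52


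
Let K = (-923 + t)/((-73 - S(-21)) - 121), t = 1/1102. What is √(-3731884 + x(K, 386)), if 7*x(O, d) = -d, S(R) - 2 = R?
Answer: I*√182865018/7 ≈ 1931.8*I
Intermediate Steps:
t = 1/1102 ≈ 0.00090744
S(R) = 2 + R
K = 203429/38570 (K = (-923 + 1/1102)/((-73 - (2 - 21)) - 121) = -1017145/(1102*((-73 - 1*(-19)) - 121)) = -1017145/(1102*((-73 + 19) - 121)) = -1017145/(1102*(-54 - 121)) = -1017145/1102/(-175) = -1017145/1102*(-1/175) = 203429/38570 ≈ 5.2743)
x(O, d) = -d/7 (x(O, d) = (-d)/7 = -d/7)
√(-3731884 + x(K, 386)) = √(-3731884 - ⅐*386) = √(-3731884 - 386/7) = √(-26123574/7) = I*√182865018/7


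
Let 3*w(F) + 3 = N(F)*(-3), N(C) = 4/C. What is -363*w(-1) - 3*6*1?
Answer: -1107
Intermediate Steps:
w(F) = -1 - 4/F (w(F) = -1 + ((4/F)*(-3))/3 = -1 + (-12/F)/3 = -1 - 4/F)
-363*w(-1) - 3*6*1 = -363*(-4 - 1*(-1))/(-1) - 3*6*1 = -(-363)*(-4 + 1) - 18*1 = -(-363)*(-3) - 18 = -363*3 - 18 = -1089 - 18 = -1107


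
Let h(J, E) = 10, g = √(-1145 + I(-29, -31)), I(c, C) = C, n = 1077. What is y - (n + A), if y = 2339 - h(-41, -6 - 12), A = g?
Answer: 1252 - 14*I*√6 ≈ 1252.0 - 34.293*I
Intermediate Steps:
g = 14*I*√6 (g = √(-1145 - 31) = √(-1176) = 14*I*√6 ≈ 34.293*I)
A = 14*I*√6 ≈ 34.293*I
y = 2329 (y = 2339 - 1*10 = 2339 - 10 = 2329)
y - (n + A) = 2329 - (1077 + 14*I*√6) = 2329 + (-1077 - 14*I*√6) = 1252 - 14*I*√6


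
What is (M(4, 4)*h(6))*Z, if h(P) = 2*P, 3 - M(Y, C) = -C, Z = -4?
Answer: -336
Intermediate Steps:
M(Y, C) = 3 + C (M(Y, C) = 3 - (-1)*C = 3 + C)
(M(4, 4)*h(6))*Z = ((3 + 4)*(2*6))*(-4) = (7*12)*(-4) = 84*(-4) = -336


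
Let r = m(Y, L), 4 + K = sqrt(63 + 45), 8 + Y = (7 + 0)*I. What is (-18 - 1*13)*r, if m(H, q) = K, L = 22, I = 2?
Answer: 124 - 186*sqrt(3) ≈ -198.16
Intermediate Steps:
Y = 6 (Y = -8 + (7 + 0)*2 = -8 + 7*2 = -8 + 14 = 6)
K = -4 + 6*sqrt(3) (K = -4 + sqrt(63 + 45) = -4 + sqrt(108) = -4 + 6*sqrt(3) ≈ 6.3923)
m(H, q) = -4 + 6*sqrt(3)
r = -4 + 6*sqrt(3) ≈ 6.3923
(-18 - 1*13)*r = (-18 - 1*13)*(-4 + 6*sqrt(3)) = (-18 - 13)*(-4 + 6*sqrt(3)) = -31*(-4 + 6*sqrt(3)) = 124 - 186*sqrt(3)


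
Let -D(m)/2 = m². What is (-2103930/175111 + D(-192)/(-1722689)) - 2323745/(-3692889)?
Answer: -12635907483764087363/1114003518858870831 ≈ -11.343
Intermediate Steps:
D(m) = -2*m²
(-2103930/175111 + D(-192)/(-1722689)) - 2323745/(-3692889) = (-2103930/175111 - 2*(-192)²/(-1722689)) - 2323745/(-3692889) = (-2103930*1/175111 - 2*36864*(-1/1722689)) - 2323745*(-1)/3692889 = (-2103930/175111 - 73728*(-1/1722689)) - 1*(-2323745/3692889) = (-2103930/175111 + 73728/1722689) + 2323745/3692889 = -3611506483962/301661793479 + 2323745/3692889 = -12635907483764087363/1114003518858870831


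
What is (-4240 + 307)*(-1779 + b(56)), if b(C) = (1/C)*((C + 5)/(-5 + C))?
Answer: 6660880293/952 ≈ 6.9967e+6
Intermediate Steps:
b(C) = (5 + C)/(C*(-5 + C)) (b(C) = ((5 + C)/(-5 + C))/C = (5 + C)/(C*(-5 + C)))
(-4240 + 307)*(-1779 + b(56)) = (-4240 + 307)*(-1779 + (5 + 56)/(56*(-5 + 56))) = -3933*(-1779 + (1/56)*61/51) = -3933*(-1779 + (1/56)*(1/51)*61) = -3933*(-1779 + 61/2856) = -3933*(-5080763/2856) = 6660880293/952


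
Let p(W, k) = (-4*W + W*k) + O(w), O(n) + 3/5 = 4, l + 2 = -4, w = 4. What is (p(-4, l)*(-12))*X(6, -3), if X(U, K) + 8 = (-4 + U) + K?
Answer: 23436/5 ≈ 4687.2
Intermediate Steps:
l = -6 (l = -2 - 4 = -6)
X(U, K) = -12 + K + U (X(U, K) = -8 + ((-4 + U) + K) = -8 + (-4 + K + U) = -12 + K + U)
O(n) = 17/5 (O(n) = -⅗ + 4 = 17/5)
p(W, k) = 17/5 - 4*W + W*k (p(W, k) = (-4*W + W*k) + 17/5 = 17/5 - 4*W + W*k)
(p(-4, l)*(-12))*X(6, -3) = ((17/5 - 4*(-4) - 4*(-6))*(-12))*(-12 - 3 + 6) = ((17/5 + 16 + 24)*(-12))*(-9) = ((217/5)*(-12))*(-9) = -2604/5*(-9) = 23436/5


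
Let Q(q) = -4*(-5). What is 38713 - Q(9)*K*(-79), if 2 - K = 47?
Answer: -32387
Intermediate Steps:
Q(q) = 20
K = -45 (K = 2 - 1*47 = 2 - 47 = -45)
38713 - Q(9)*K*(-79) = 38713 - 20*(-45)*(-79) = 38713 - (-900)*(-79) = 38713 - 1*71100 = 38713 - 71100 = -32387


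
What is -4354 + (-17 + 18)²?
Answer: -4353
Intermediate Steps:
-4354 + (-17 + 18)² = -4354 + 1² = -4354 + 1 = -4353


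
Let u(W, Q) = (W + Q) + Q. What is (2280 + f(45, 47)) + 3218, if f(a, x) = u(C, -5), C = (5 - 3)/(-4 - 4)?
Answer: 21951/4 ≈ 5487.8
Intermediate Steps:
C = -1/4 (C = 2/(-8) = 2*(-1/8) = -1/4 ≈ -0.25000)
u(W, Q) = W + 2*Q (u(W, Q) = (Q + W) + Q = W + 2*Q)
f(a, x) = -41/4 (f(a, x) = -1/4 + 2*(-5) = -1/4 - 10 = -41/4)
(2280 + f(45, 47)) + 3218 = (2280 - 41/4) + 3218 = 9079/4 + 3218 = 21951/4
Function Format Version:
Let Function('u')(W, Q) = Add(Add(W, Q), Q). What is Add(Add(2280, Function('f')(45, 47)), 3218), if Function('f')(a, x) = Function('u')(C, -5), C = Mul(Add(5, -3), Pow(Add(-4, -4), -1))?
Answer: Rational(21951, 4) ≈ 5487.8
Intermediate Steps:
C = Rational(-1, 4) (C = Mul(2, Pow(-8, -1)) = Mul(2, Rational(-1, 8)) = Rational(-1, 4) ≈ -0.25000)
Function('u')(W, Q) = Add(W, Mul(2, Q)) (Function('u')(W, Q) = Add(Add(Q, W), Q) = Add(W, Mul(2, Q)))
Function('f')(a, x) = Rational(-41, 4) (Function('f')(a, x) = Add(Rational(-1, 4), Mul(2, -5)) = Add(Rational(-1, 4), -10) = Rational(-41, 4))
Add(Add(2280, Function('f')(45, 47)), 3218) = Add(Add(2280, Rational(-41, 4)), 3218) = Add(Rational(9079, 4), 3218) = Rational(21951, 4)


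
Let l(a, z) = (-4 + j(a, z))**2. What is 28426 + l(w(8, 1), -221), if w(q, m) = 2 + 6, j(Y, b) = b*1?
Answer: 79051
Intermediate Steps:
j(Y, b) = b
w(q, m) = 8
l(a, z) = (-4 + z)**2
28426 + l(w(8, 1), -221) = 28426 + (-4 - 221)**2 = 28426 + (-225)**2 = 28426 + 50625 = 79051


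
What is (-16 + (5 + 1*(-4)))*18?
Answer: -270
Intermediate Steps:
(-16 + (5 + 1*(-4)))*18 = (-16 + (5 - 4))*18 = (-16 + 1)*18 = -15*18 = -270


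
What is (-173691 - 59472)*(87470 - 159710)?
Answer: 16843695120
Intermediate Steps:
(-173691 - 59472)*(87470 - 159710) = -233163*(-72240) = 16843695120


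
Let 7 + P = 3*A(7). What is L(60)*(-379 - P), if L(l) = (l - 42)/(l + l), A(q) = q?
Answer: -1179/20 ≈ -58.950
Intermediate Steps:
L(l) = (-42 + l)/(2*l) (L(l) = (-42 + l)/((2*l)) = (-42 + l)*(1/(2*l)) = (-42 + l)/(2*l))
P = 14 (P = -7 + 3*7 = -7 + 21 = 14)
L(60)*(-379 - P) = ((½)*(-42 + 60)/60)*(-379 - 1*14) = ((½)*(1/60)*18)*(-379 - 14) = (3/20)*(-393) = -1179/20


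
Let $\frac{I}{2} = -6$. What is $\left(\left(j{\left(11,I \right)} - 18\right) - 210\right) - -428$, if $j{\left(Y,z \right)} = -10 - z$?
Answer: $202$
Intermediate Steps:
$I = -12$ ($I = 2 \left(-6\right) = -12$)
$\left(\left(j{\left(11,I \right)} - 18\right) - 210\right) - -428 = \left(\left(\left(-10 - -12\right) - 18\right) - 210\right) - -428 = \left(\left(\left(-10 + 12\right) - 18\right) - 210\right) + 428 = \left(\left(2 - 18\right) - 210\right) + 428 = \left(-16 - 210\right) + 428 = -226 + 428 = 202$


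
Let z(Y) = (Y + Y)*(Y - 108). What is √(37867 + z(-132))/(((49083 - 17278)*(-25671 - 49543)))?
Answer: -√101227/2392181270 ≈ -1.3300e-7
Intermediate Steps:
z(Y) = 2*Y*(-108 + Y) (z(Y) = (2*Y)*(-108 + Y) = 2*Y*(-108 + Y))
√(37867 + z(-132))/(((49083 - 17278)*(-25671 - 49543))) = √(37867 + 2*(-132)*(-108 - 132))/(((49083 - 17278)*(-25671 - 49543))) = √(37867 + 2*(-132)*(-240))/((31805*(-75214))) = √(37867 + 63360)/(-2392181270) = √101227*(-1/2392181270) = -√101227/2392181270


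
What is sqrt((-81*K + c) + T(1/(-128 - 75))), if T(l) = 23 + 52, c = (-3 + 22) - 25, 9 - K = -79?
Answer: I*sqrt(7059) ≈ 84.018*I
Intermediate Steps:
K = 88 (K = 9 - 1*(-79) = 9 + 79 = 88)
c = -6 (c = 19 - 25 = -6)
T(l) = 75
sqrt((-81*K + c) + T(1/(-128 - 75))) = sqrt((-81*88 - 6) + 75) = sqrt((-7128 - 6) + 75) = sqrt(-7134 + 75) = sqrt(-7059) = I*sqrt(7059)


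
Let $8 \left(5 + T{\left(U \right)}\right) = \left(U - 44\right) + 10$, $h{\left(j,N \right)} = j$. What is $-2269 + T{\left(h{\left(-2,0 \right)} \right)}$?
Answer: $- \frac{4557}{2} \approx -2278.5$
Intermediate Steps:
$T{\left(U \right)} = - \frac{37}{4} + \frac{U}{8}$ ($T{\left(U \right)} = -5 + \frac{\left(U - 44\right) + 10}{8} = -5 + \frac{\left(-44 + U\right) + 10}{8} = -5 + \frac{-34 + U}{8} = -5 + \left(- \frac{17}{4} + \frac{U}{8}\right) = - \frac{37}{4} + \frac{U}{8}$)
$-2269 + T{\left(h{\left(-2,0 \right)} \right)} = -2269 + \left(- \frac{37}{4} + \frac{1}{8} \left(-2\right)\right) = -2269 - \frac{19}{2} = - \frac{4557}{2}$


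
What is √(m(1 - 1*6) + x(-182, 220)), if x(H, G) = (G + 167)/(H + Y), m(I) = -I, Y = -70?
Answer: √679/14 ≈ 1.8613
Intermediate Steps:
x(H, G) = (167 + G)/(-70 + H) (x(H, G) = (G + 167)/(H - 70) = (167 + G)/(-70 + H))
√(m(1 - 1*6) + x(-182, 220)) = √(-(1 - 1*6) + (167 + 220)/(-70 - 182)) = √(-(1 - 6) + 387/(-252)) = √(-1*(-5) - 1/252*387) = √(5 - 43/28) = √(97/28) = √679/14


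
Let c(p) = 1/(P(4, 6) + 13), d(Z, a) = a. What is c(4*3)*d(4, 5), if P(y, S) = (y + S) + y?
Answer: 5/27 ≈ 0.18519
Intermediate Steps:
P(y, S) = S + 2*y (P(y, S) = (S + y) + y = S + 2*y)
c(p) = 1/27 (c(p) = 1/((6 + 2*4) + 13) = 1/((6 + 8) + 13) = 1/(14 + 13) = 1/27)
c(4*3)*d(4, 5) = (1/27)*5 = 5/27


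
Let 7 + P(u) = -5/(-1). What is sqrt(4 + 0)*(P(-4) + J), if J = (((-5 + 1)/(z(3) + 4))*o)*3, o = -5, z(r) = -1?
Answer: 36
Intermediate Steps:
P(u) = -2 (P(u) = -7 - 5/(-1) = -7 - 5*(-1) = -7 + 5 = -2)
J = 20 (J = (((-5 + 1)/(-1 + 4))*(-5))*3 = (-4/3*(-5))*3 = (-4*1/3*(-5))*3 = -4/3*(-5)*3 = (20/3)*3 = 20)
sqrt(4 + 0)*(P(-4) + J) = sqrt(4 + 0)*(-2 + 20) = sqrt(4)*18 = 2*18 = 36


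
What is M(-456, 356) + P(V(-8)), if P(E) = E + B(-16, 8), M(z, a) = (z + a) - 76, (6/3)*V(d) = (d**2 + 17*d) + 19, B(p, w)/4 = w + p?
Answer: -469/2 ≈ -234.50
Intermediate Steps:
B(p, w) = 4*p + 4*w (B(p, w) = 4*(w + p) = 4*(p + w) = 4*p + 4*w)
V(d) = 19/2 + d**2/2 + 17*d/2 (V(d) = ((d**2 + 17*d) + 19)/2 = (19 + d**2 + 17*d)/2 = 19/2 + d**2/2 + 17*d/2)
M(z, a) = -76 + a + z (M(z, a) = (a + z) - 76 = -76 + a + z)
P(E) = -32 + E (P(E) = E + (4*(-16) + 4*8) = E + (-64 + 32) = E - 32 = -32 + E)
M(-456, 356) + P(V(-8)) = (-76 + 356 - 456) + (-32 + (19/2 + (1/2)*(-8)**2 + (17/2)*(-8))) = -176 + (-32 + (19/2 + (1/2)*64 - 68)) = -176 + (-32 + (19/2 + 32 - 68)) = -176 + (-32 - 53/2) = -176 - 117/2 = -469/2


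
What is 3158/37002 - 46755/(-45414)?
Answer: 11564481/10372894 ≈ 1.1149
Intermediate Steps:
3158/37002 - 46755/(-45414) = 3158*(1/37002) - 46755*(-1/45414) = 1579/18501 + 5195/5046 = 11564481/10372894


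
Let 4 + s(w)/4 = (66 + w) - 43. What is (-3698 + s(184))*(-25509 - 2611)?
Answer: 81154320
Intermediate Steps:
s(w) = 76 + 4*w (s(w) = -16 + 4*((66 + w) - 43) = -16 + 4*(23 + w) = -16 + (92 + 4*w) = 76 + 4*w)
(-3698 + s(184))*(-25509 - 2611) = (-3698 + (76 + 4*184))*(-25509 - 2611) = (-3698 + (76 + 736))*(-28120) = (-3698 + 812)*(-28120) = -2886*(-28120) = 81154320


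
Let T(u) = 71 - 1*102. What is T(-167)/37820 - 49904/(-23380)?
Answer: 608595/285236 ≈ 2.1337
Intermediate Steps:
T(u) = -31 (T(u) = 71 - 102 = -31)
T(-167)/37820 - 49904/(-23380) = -31/37820 - 49904/(-23380) = -31*1/37820 - 49904*(-1/23380) = -1/1220 + 12476/5845 = 608595/285236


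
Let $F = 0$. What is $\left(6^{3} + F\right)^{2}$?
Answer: $46656$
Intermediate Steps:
$\left(6^{3} + F\right)^{2} = \left(6^{3} + 0\right)^{2} = \left(216 + 0\right)^{2} = 216^{2} = 46656$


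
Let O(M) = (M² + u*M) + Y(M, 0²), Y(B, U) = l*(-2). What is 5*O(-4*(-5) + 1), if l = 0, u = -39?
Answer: -1890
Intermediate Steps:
Y(B, U) = 0 (Y(B, U) = 0*(-2) = 0)
O(M) = M² - 39*M (O(M) = (M² - 39*M) + 0 = M² - 39*M)
5*O(-4*(-5) + 1) = 5*((-4*(-5) + 1)*(-39 + (-4*(-5) + 1))) = 5*((20 + 1)*(-39 + (20 + 1))) = 5*(21*(-39 + 21)) = 5*(21*(-18)) = 5*(-378) = -1890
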